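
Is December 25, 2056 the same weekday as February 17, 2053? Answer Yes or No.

From Feb 17, 2053 to Dec 25, 2056 is 1407 days.
1407 mod 7 = 0, so they are the same weekday.
(Feb 17, 2053 is a Monday; Dec 25, 2056 is a Monday.)

Yes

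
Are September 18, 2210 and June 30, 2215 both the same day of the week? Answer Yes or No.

No

From Sep 18, 2210 to Jun 30, 2215 is 1746 days.
1746 mod 7 = 3, so they are different weekdays.
(Sep 18, 2210 is a Tuesday; Jun 30, 2215 is a Friday.)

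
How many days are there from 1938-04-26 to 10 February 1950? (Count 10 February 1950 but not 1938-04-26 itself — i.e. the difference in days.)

4308

Apr 26, 1938 → Apr 26, 1939: 365 days.
Apr 26, 1939 → Apr 26, 1940: 366 days (Feb 29, 1940 is in that span).
Apr 26, 1940 → Apr 26, 1941: 365 days.
Apr 26, 1941 → Apr 26, 1942: 365 days.
Apr 26, 1942 → Apr 26, 1943: 365 days.
Apr 26, 1943 → Apr 26, 1944: 366 days (Feb 29, 1944 is in that span).
Apr 26, 1944 → Apr 26, 1945: 365 days.
Apr 26, 1945 → Apr 26, 1946: 365 days.
Apr 26, 1946 → Apr 26, 1947: 365 days.
Apr 26, 1947 → Apr 26, 1948: 366 days (Feb 29, 1948 is in that span).
Apr 26, 1948 → Apr 26, 1949: 365 days.
Apr 26, 1949 → May 26, 1949: 30 days (April has 30).
May 26, 1949 → Jun 26, 1949: 31 days (May has 31).
Jun 26, 1949 → Jul 26, 1949: 30 days (June has 30).
Jul 26, 1949 → Aug 26, 1949: 31 days (July has 31).
Aug 26, 1949 → Sep 26, 1949: 31 days (August has 31).
Sep 26, 1949 → Oct 26, 1949: 30 days (September has 30).
Oct 26, 1949 → Nov 26, 1949: 31 days (October has 31).
Nov 26, 1949 → Dec 26, 1949: 30 days (November has 30).
Dec 26, 1949 → Jan 26, 1950: 31 days (December has 31).
Jan 26, 1950 → Feb 10, 1950: 15 days.
Total: 4308 days.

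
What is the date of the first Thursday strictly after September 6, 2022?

Sep 6, 2022 is a Tuesday.
From Tuesday to the next Thursday is 2 days.
Sep 6, 2022 + 2 = Sep 8, 2022.

September 8, 2022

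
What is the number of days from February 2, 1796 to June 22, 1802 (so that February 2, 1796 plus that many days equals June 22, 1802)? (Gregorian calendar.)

Feb 2, 1796 → Feb 2, 1797: 366 days (Feb 29, 1796 is in that span).
Feb 2, 1797 → Feb 2, 1798: 365 days.
Feb 2, 1798 → Feb 2, 1799: 365 days.
Feb 2, 1799 → Feb 2, 1800: 365 days.
Feb 2, 1800 → Feb 2, 1801: 365 days.
Feb 2, 1801 → Feb 2, 1802: 365 days.
Feb 2, 1802 → Mar 2, 1802: 28 days (February has 28).
Mar 2, 1802 → Apr 2, 1802: 31 days (March has 31).
Apr 2, 1802 → May 2, 1802: 30 days (April has 30).
May 2, 1802 → Jun 2, 1802: 31 days (May has 31).
Jun 2, 1802 → Jun 22, 1802: 20 days.
Total: 2331 days.

2331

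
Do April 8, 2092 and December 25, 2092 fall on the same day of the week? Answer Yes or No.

From Apr 8, 2092 to Dec 25, 2092 is 261 days.
261 mod 7 = 2, so they are different weekdays.
(Apr 8, 2092 is a Tuesday; Dec 25, 2092 is a Thursday.)

No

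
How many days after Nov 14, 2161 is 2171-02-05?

Nov 14, 2161 → Nov 14, 2162: 365 days.
Nov 14, 2162 → Nov 14, 2163: 365 days.
Nov 14, 2163 → Nov 14, 2164: 366 days (Feb 29, 2164 is in that span).
Nov 14, 2164 → Nov 14, 2165: 365 days.
Nov 14, 2165 → Nov 14, 2166: 365 days.
Nov 14, 2166 → Nov 14, 2167: 365 days.
Nov 14, 2167 → Nov 14, 2168: 366 days (Feb 29, 2168 is in that span).
Nov 14, 2168 → Nov 14, 2169: 365 days.
Nov 14, 2169 → Nov 14, 2170: 365 days.
Nov 14, 2170 → Dec 14, 2170: 30 days (November has 30).
Dec 14, 2170 → Jan 14, 2171: 31 days (December has 31).
Jan 14, 2171 → Feb 5, 2171: 22 days.
Total: 3370 days.

3370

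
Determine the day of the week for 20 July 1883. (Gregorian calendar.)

Doomsday rule: the anchor day for the 1800s is Friday. For year 83: 83÷12 = 6 r 11, and 11÷4 = 2, so 6+11+2 = 19.
Friday + 19 ≡ Wednesday — that's 1883's doomsday.
In July the doomsday date is Jul 11.
Jul 20 is 9 days after Jul 11; 9 mod 7 = 2, so Wednesday + 2 = Friday.

Friday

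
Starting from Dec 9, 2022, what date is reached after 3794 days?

April 29, 2033

+365 (one year) → Dec 9, 2023 (3429 left).
+366 (one year; includes Feb 29, 2024) → Dec 9, 2024 (3063 left).
+365 (one year) → Dec 9, 2025 (2698 left).
+365 (one year) → Dec 9, 2026 (2333 left).
+365 (one year) → Dec 9, 2027 (1968 left).
+366 (one year; includes Feb 29, 2028) → Dec 9, 2028 (1602 left).
+365 (one year) → Dec 9, 2029 (1237 left).
+365 (one year) → Dec 9, 2030 (872 left).
+365 (one year) → Dec 9, 2031 (507 left).
+366 (one year; includes Feb 29, 2032) → Dec 9, 2032 (141 left).
Dec has 31 days: +23 → Jan 1, 2033 (118 left).
Jan has 31 days: +31 → Feb 1, 2033 (87 left).
Feb has 28 days: +28 → Mar 1, 2033 (59 left).
Mar has 31 days: +31 → Apr 1, 2033 (28 left).
+28 → Apr 29, 2033.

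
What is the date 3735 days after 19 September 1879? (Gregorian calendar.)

+366 (one year; includes Feb 29, 1880) → Sep 19, 1880 (3369 left).
+365 (one year) → Sep 19, 1881 (3004 left).
+365 (one year) → Sep 19, 1882 (2639 left).
+365 (one year) → Sep 19, 1883 (2274 left).
+366 (one year; includes Feb 29, 1884) → Sep 19, 1884 (1908 left).
+365 (one year) → Sep 19, 1885 (1543 left).
+365 (one year) → Sep 19, 1886 (1178 left).
+365 (one year) → Sep 19, 1887 (813 left).
+366 (one year; includes Feb 29, 1888) → Sep 19, 1888 (447 left).
+365 (one year) → Sep 19, 1889 (82 left).
Sep has 30 days: +12 → Oct 1, 1889 (70 left).
Oct has 31 days: +31 → Nov 1, 1889 (39 left).
Nov has 30 days: +30 → Dec 1, 1889 (9 left).
+9 → Dec 10, 1889.

December 10, 1889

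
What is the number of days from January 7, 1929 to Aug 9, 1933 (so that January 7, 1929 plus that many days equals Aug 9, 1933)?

Jan 7, 1929 → Jan 7, 1930: 365 days.
Jan 7, 1930 → Jan 7, 1931: 365 days.
Jan 7, 1931 → Jan 7, 1932: 365 days.
Jan 7, 1932 → Jan 7, 1933: 366 days (Feb 29, 1932 is in that span).
Jan 7, 1933 → Feb 7, 1933: 31 days (January has 31).
Feb 7, 1933 → Mar 7, 1933: 28 days (February has 28).
Mar 7, 1933 → Apr 7, 1933: 31 days (March has 31).
Apr 7, 1933 → May 7, 1933: 30 days (April has 30).
May 7, 1933 → Jun 7, 1933: 31 days (May has 31).
Jun 7, 1933 → Jul 7, 1933: 30 days (June has 30).
Jul 7, 1933 → Aug 7, 1933: 31 days (July has 31).
Aug 7, 1933 → Aug 9, 1933: 2 days.
Total: 1675 days.

1675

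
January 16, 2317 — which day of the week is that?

Doomsday rule: the anchor day for the 2300s is Wednesday. For year 17: 17÷12 = 1 r 5, and 5÷4 = 1, so 1+5+1 = 7.
Wednesday + 7 ≡ Wednesday — that's 2317's doomsday.
In January the doomsday date is Jan 3 (2317 is not a leap year).
Jan 16 is 13 days after Jan 3; 13 mod 7 = 6, so Wednesday + 6 = Tuesday.

Tuesday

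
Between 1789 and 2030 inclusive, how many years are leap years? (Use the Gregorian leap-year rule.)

Multiples of 4 in [1789,2030]: 60.
Of those, multiples of 100: 3 (not leap unless ÷400).
Multiples of 400: 1.
Leap years = 60 − 3 + 1 = 58.

58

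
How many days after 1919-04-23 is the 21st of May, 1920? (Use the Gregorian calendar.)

394

Apr 23, 1919 → May 23, 1919: 30 days (April has 30).
May 23, 1919 → Jun 23, 1919: 31 days (May has 31).
Jun 23, 1919 → Jul 23, 1919: 30 days (June has 30).
Jul 23, 1919 → Aug 23, 1919: 31 days (July has 31).
Aug 23, 1919 → Sep 23, 1919: 31 days (August has 31).
Sep 23, 1919 → Oct 23, 1919: 30 days (September has 30).
Oct 23, 1919 → Nov 23, 1919: 31 days (October has 31).
Nov 23, 1919 → Dec 23, 1919: 30 days (November has 30).
Dec 23, 1919 → Jan 23, 1920: 31 days (December has 31).
Jan 23, 1920 → Feb 23, 1920: 31 days (January has 31).
Feb 23, 1920 → Mar 23, 1920: 29 days (February has 29).
Mar 23, 1920 → Apr 23, 1920: 31 days (March has 31).
Apr 23, 1920 → May 21, 1920: 28 days.
Total: 394 days.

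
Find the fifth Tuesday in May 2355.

May 1, 2355 is a Sunday.
The first Tuesday is therefore May 3 (2 days later).
The fifth Tuesday is 3 + 4×7 = May 31.

May 31, 2355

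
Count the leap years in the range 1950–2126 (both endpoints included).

Multiples of 4 in [1950,2126]: 44.
Of those, multiples of 100: 2 (not leap unless ÷400).
Multiples of 400: 1.
Leap years = 44 − 2 + 1 = 43.

43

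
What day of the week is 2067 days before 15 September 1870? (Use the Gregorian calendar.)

First find the weekday of Sep 15, 1870. Doomsday rule: the anchor day for the 1800s is Friday. For year 70: 70÷12 = 5 r 10, and 10÷4 = 2, so 5+10+2 = 17.
Friday + 17 ≡ Monday — that's 1870's doomsday.
In September the doomsday date is Sep 5.
Sep 15 is 10 days after Sep 5; 10 mod 7 = 3, so Monday + 3 = Thursday.
2067 mod 7 = 2, so 2067 days before a Thursday is Thursday − 2 = Tuesday.

Tuesday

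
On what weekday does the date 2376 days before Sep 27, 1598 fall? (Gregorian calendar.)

Thursday

Sep 27, 1598 is a Sunday.
2376 mod 7 = 3, so 2376 days before a Sunday is Sunday − 3 = Thursday.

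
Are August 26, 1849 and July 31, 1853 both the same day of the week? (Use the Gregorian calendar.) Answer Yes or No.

From Aug 26, 1849 to Jul 31, 1853 is 1435 days.
1435 mod 7 = 0, so they are the same weekday.
(Aug 26, 1849 is a Sunday; Jul 31, 1853 is a Sunday.)

Yes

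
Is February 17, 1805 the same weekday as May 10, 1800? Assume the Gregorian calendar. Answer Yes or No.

No

From May 10, 1800 to Feb 17, 1805 is 1744 days.
1744 mod 7 = 1, so they are different weekdays.
(May 10, 1800 is a Saturday; Feb 17, 1805 is a Sunday.)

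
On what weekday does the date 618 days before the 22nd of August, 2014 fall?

First find the weekday of Aug 22, 2014. Doomsday rule: the anchor day for the 2000s is Tuesday. For year 14: 14÷12 = 1 r 2, and 2÷4 = 0, so 1+2+0 = 3.
Tuesday + 3 ≡ Friday — that's 2014's doomsday.
In August the doomsday date is Aug 8.
Aug 22 is 14 days after Aug 8; 14 mod 7 = 0, so Friday + 0 = Friday.
618 mod 7 = 2, so 618 days before a Friday is Friday − 2 = Wednesday.

Wednesday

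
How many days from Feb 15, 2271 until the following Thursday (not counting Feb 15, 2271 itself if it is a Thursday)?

1

Feb 15, 2271 is a Wednesday.
From Wednesday to the next Thursday is 1 day.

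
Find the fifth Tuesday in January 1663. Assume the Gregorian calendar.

January 30, 1663

January 1, 1663 is a Monday.
The first Tuesday is therefore January 2 (1 days later).
The fifth Tuesday is 2 + 4×7 = January 30.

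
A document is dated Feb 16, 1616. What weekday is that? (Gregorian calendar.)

Tuesday

Doomsday rule: the anchor day for the 1600s is Tuesday. For year 16: 16÷12 = 1 r 4, and 4÷4 = 1, so 1+4+1 = 6.
Tuesday + 6 ≡ Monday — that's 1616's doomsday.
In February the doomsday date is Feb 29 (1616 is a leap year (divisible by 4)).
Feb 16 is 13 days before Feb 29; 13 mod 7 = 6, so Monday − 6 = Tuesday.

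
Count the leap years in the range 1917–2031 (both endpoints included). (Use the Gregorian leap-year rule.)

Multiples of 4 in [1917,2031]: 28.
Of those, multiples of 100: 1 (not leap unless ÷400).
Multiples of 400: 1.
Leap years = 28 − 1 + 1 = 28.

28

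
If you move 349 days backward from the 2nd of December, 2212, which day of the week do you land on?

Thursday

Dec 2, 2212 is a Wednesday.
349 mod 7 = 6, so 349 days before a Wednesday is Wednesday − 6 = Thursday.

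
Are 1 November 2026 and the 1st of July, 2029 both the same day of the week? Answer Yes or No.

Yes

From Nov 1, 2026 to Jul 1, 2029 is 973 days.
973 mod 7 = 0, so they are the same weekday.
(Nov 1, 2026 is a Sunday; Jul 1, 2029 is a Sunday.)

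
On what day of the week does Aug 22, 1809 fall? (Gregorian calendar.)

Tuesday

January 1, 1809 is a Sunday.
Jan 1, 1809 → Feb 1, 1809: 31 days (January has 31).
Feb 1, 1809 → Mar 1, 1809: 28 days (February has 28).
Mar 1, 1809 → Apr 1, 1809: 31 days (March has 31).
Apr 1, 1809 → May 1, 1809: 30 days (April has 30).
May 1, 1809 → Jun 1, 1809: 31 days (May has 31).
Jun 1, 1809 → Jul 1, 1809: 30 days (June has 30).
Jul 1, 1809 → Aug 1, 1809: 31 days (July has 31).
Aug 1, 1809 → Aug 22, 1809: 21 days.
Total: 233 days.
233 mod 7 = 2, so Sunday + 2 = Tuesday.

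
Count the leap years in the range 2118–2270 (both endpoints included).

Multiples of 4 in [2118,2270]: 38.
Of those, multiples of 100: 1 (not leap unless ÷400).
Multiples of 400: 0.
Leap years = 38 − 1 + 0 = 37.

37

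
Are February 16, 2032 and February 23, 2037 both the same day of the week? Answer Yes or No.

Yes

From Feb 16, 2032 to Feb 23, 2037 is 1834 days.
1834 mod 7 = 0, so they are the same weekday.
(Feb 16, 2032 is a Monday; Feb 23, 2037 is a Monday.)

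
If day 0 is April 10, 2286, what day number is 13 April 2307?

7672

Apr 10, 2286 → Apr 10, 2287: 365 days.
Apr 10, 2287 → Apr 10, 2288: 366 days (Feb 29, 2288 is in that span).
Apr 10, 2288 → Apr 10, 2289: 365 days.
Apr 10, 2289 → Apr 10, 2290: 365 days.
Apr 10, 2290 → Apr 10, 2291: 365 days.
Apr 10, 2291 → Apr 10, 2292: 366 days (Feb 29, 2292 is in that span).
Apr 10, 2292 → Apr 10, 2293: 365 days.
Apr 10, 2293 → Apr 10, 2294: 365 days.
Apr 10, 2294 → Apr 10, 2295: 365 days.
Apr 10, 2295 → Apr 10, 2296: 366 days (Feb 29, 2296 is in that span).
Apr 10, 2296 → Apr 10, 2297: 365 days.
Apr 10, 2297 → Apr 10, 2298: 365 days.
Apr 10, 2298 → Apr 10, 2299: 365 days.
Apr 10, 2299 → Apr 10, 2300: 365 days.
Apr 10, 2300 → Apr 10, 2301: 365 days.
Apr 10, 2301 → Apr 10, 2302: 365 days.
Apr 10, 2302 → Apr 10, 2303: 365 days.
Apr 10, 2303 → Apr 10, 2304: 366 days (Feb 29, 2304 is in that span).
Apr 10, 2304 → Apr 10, 2305: 365 days.
Apr 10, 2305 → Apr 10, 2306: 365 days.
Apr 10, 2306 → May 10, 2306: 30 days (April has 30).
May 10, 2306 → Jun 10, 2306: 31 days (May has 31).
Jun 10, 2306 → Jul 10, 2306: 30 days (June has 30).
Jul 10, 2306 → Aug 10, 2306: 31 days (July has 31).
Aug 10, 2306 → Sep 10, 2306: 31 days (August has 31).
Sep 10, 2306 → Oct 10, 2306: 30 days (September has 30).
Oct 10, 2306 → Nov 10, 2306: 31 days (October has 31).
Nov 10, 2306 → Dec 10, 2306: 30 days (November has 30).
Dec 10, 2306 → Jan 10, 2307: 31 days (December has 31).
Jan 10, 2307 → Feb 10, 2307: 31 days (January has 31).
Feb 10, 2307 → Mar 10, 2307: 28 days (February has 28).
Mar 10, 2307 → Apr 10, 2307: 31 days (March has 31).
Apr 10, 2307 → Apr 13, 2307: 3 days.
Total: 7672 days.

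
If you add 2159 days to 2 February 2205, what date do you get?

+365 (one year) → Feb 2, 2206 (1794 left).
+365 (one year) → Feb 2, 2207 (1429 left).
+365 (one year) → Feb 2, 2208 (1064 left).
+366 (one year; includes Feb 29, 2208) → Feb 2, 2209 (698 left).
+365 (one year) → Feb 2, 2210 (333 left).
Feb has 28 days: +27 → Mar 1, 2210 (306 left).
Mar has 31 days: +31 → Apr 1, 2210 (275 left).
Apr has 30 days: +30 → May 1, 2210 (245 left).
May has 31 days: +31 → Jun 1, 2210 (214 left).
Jun has 30 days: +30 → Jul 1, 2210 (184 left).
Jul has 31 days: +31 → Aug 1, 2210 (153 left).
Aug has 31 days: +31 → Sep 1, 2210 (122 left).
Sep has 30 days: +30 → Oct 1, 2210 (92 left).
Oct has 31 days: +31 → Nov 1, 2210 (61 left).
Nov has 30 days: +30 → Dec 1, 2210 (31 left).
Dec has 31 days: +31 → Jan 1, 2211 (0 left).

January 1, 2211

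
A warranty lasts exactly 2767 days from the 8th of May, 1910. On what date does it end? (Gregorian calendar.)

+365 (one year) → May 8, 1911 (2402 left).
+366 (one year; includes Feb 29, 1912) → May 8, 1912 (2036 left).
+365 (one year) → May 8, 1913 (1671 left).
+365 (one year) → May 8, 1914 (1306 left).
+365 (one year) → May 8, 1915 (941 left).
+366 (one year; includes Feb 29, 1916) → May 8, 1916 (575 left).
+365 (one year) → May 8, 1917 (210 left).
May has 31 days: +24 → Jun 1, 1917 (186 left).
Jun has 30 days: +30 → Jul 1, 1917 (156 left).
Jul has 31 days: +31 → Aug 1, 1917 (125 left).
Aug has 31 days: +31 → Sep 1, 1917 (94 left).
Sep has 30 days: +30 → Oct 1, 1917 (64 left).
Oct has 31 days: +31 → Nov 1, 1917 (33 left).
Nov has 30 days: +30 → Dec 1, 1917 (3 left).
+3 → Dec 4, 1917.

December 4, 1917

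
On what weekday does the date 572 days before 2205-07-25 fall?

Jul 25, 2205 is a Thursday.
572 mod 7 = 5, so 572 days before a Thursday is Thursday − 5 = Saturday.

Saturday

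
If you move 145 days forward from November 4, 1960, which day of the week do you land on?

Nov 4, 1960 is a Friday.
145 mod 7 = 5, so 145 days after a Friday is Friday + 5 = Wednesday.

Wednesday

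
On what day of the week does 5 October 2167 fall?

Monday

Doomsday rule: the anchor day for the 2100s is Sunday. For year 67: 67÷12 = 5 r 7, and 7÷4 = 1, so 5+7+1 = 13.
Sunday + 13 ≡ Saturday — that's 2167's doomsday.
In October the doomsday date is Oct 10.
Oct 5 is 5 days before Oct 10; 5 mod 7 = 5, so Saturday − 5 = Monday.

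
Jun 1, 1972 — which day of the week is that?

Thursday

January 1, 1972 is a Saturday.
Jan 1, 1972 → Feb 1, 1972: 31 days (January has 31).
Feb 1, 1972 → Mar 1, 1972: 29 days (February has 29).
Mar 1, 1972 → Apr 1, 1972: 31 days (March has 31).
Apr 1, 1972 → May 1, 1972: 30 days (April has 30).
May 1, 1972 → Jun 1, 1972: 31 days.
Total: 152 days.
152 mod 7 = 5, so Saturday + 5 = Thursday.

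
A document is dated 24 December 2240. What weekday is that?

Thursday

Doomsday rule: the anchor day for the 2200s is Friday. For year 40: 40÷12 = 3 r 4, and 4÷4 = 1, so 3+4+1 = 8.
Friday + 8 ≡ Saturday — that's 2240's doomsday.
In December the doomsday date is Dec 12.
Dec 24 is 12 days after Dec 12; 12 mod 7 = 5, so Saturday + 5 = Thursday.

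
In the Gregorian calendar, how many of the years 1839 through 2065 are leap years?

56

Multiples of 4 in [1839,2065]: 57.
Of those, multiples of 100: 2 (not leap unless ÷400).
Multiples of 400: 1.
Leap years = 57 − 2 + 1 = 56.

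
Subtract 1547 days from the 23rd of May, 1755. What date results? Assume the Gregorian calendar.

−365 (one year) → May 23, 1754 (1182 left).
−365 (one year) → May 23, 1753 (817 left).
−365 (one year) → May 23, 1752 (452 left).
−366 (one year; includes Feb 29, 1752) → May 23, 1751 (86 left).
−23 → Apr 30, 1751 (end of Apr, 30 days; 63 left).
−30 → Mar 31, 1751 (end of Mar, 31 days; 33 left).
−31 → Feb 28, 1751 (end of Feb, 28 days; 2 left).
−2 → Feb 26, 1751.

February 26, 1751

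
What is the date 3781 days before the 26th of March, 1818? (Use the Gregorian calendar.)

November 18, 1807

−365 (one year) → Mar 26, 1817 (3416 left).
−365 (one year) → Mar 26, 1816 (3051 left).
−366 (one year; includes Feb 29, 1816) → Mar 26, 1815 (2685 left).
−365 (one year) → Mar 26, 1814 (2320 left).
−365 (one year) → Mar 26, 1813 (1955 left).
−365 (one year) → Mar 26, 1812 (1590 left).
−366 (one year; includes Feb 29, 1812) → Mar 26, 1811 (1224 left).
−365 (one year) → Mar 26, 1810 (859 left).
−365 (one year) → Mar 26, 1809 (494 left).
−365 (one year) → Mar 26, 1808 (129 left).
−26 → Feb 29, 1808 (end of Feb, 29 days; 103 left).
−29 → Jan 31, 1808 (end of Jan, 31 days; 74 left).
−31 → Dec 31, 1807 (end of Dec, 31 days; 43 left).
−31 → Nov 30, 1807 (end of Nov, 30 days; 12 left).
−12 → Nov 18, 1807.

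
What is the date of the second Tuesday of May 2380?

May 13, 2380

May 1, 2380 is a Thursday.
The first Tuesday is therefore May 6 (5 days later).
The second Tuesday is 6 + 1×7 = May 13.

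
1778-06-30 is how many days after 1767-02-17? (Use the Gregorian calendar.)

4151

Feb 17, 1767 → Feb 17, 1768: 365 days.
Feb 17, 1768 → Feb 17, 1769: 366 days (Feb 29, 1768 is in that span).
Feb 17, 1769 → Feb 17, 1770: 365 days.
Feb 17, 1770 → Feb 17, 1771: 365 days.
Feb 17, 1771 → Feb 17, 1772: 365 days.
Feb 17, 1772 → Feb 17, 1773: 366 days (Feb 29, 1772 is in that span).
Feb 17, 1773 → Feb 17, 1774: 365 days.
Feb 17, 1774 → Feb 17, 1775: 365 days.
Feb 17, 1775 → Feb 17, 1776: 365 days.
Feb 17, 1776 → Feb 17, 1777: 366 days (Feb 29, 1776 is in that span).
Feb 17, 1777 → Feb 17, 1778: 365 days.
Feb 17, 1778 → Mar 17, 1778: 28 days (February has 28).
Mar 17, 1778 → Apr 17, 1778: 31 days (March has 31).
Apr 17, 1778 → May 17, 1778: 30 days (April has 30).
May 17, 1778 → Jun 17, 1778: 31 days (May has 31).
Jun 17, 1778 → Jun 30, 1778: 13 days.
Total: 4151 days.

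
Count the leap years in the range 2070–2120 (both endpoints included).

Multiples of 4 in [2070,2120]: 13.
Of those, multiples of 100: 1 (not leap unless ÷400).
Multiples of 400: 0.
Leap years = 13 − 1 + 0 = 12.

12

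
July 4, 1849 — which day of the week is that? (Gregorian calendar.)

Wednesday

Doomsday rule: the anchor day for the 1800s is Friday. For year 49: 49÷12 = 4 r 1, and 1÷4 = 0, so 4+1+0 = 5.
Friday + 5 ≡ Wednesday — that's 1849's doomsday.
In July the doomsday date is Jul 11.
Jul 4 is 7 days before Jul 11; 7 mod 7 = 0, so Wednesday − 0 = Wednesday.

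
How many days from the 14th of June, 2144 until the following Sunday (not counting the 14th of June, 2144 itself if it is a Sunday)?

Jun 14, 2144 is a Sunday.
From Sunday to the next Sunday is 7 days.

7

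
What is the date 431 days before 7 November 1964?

−366 (one year; includes Feb 29, 1964) → Nov 7, 1963 (65 left).
−7 → Oct 31, 1963 (end of Oct, 31 days; 58 left).
−31 → Sep 30, 1963 (end of Sep, 30 days; 27 left).
−27 → Sep 3, 1963.

September 3, 1963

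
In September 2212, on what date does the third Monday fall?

September 21, 2212

September 1, 2212 is a Tuesday.
The first Monday is therefore September 7 (6 days later).
The third Monday is 7 + 2×7 = September 21.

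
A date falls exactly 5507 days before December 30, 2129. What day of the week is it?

Dec 30, 2129 is a Friday.
5507 mod 7 = 5, so 5507 days before a Friday is Friday − 5 = Sunday.

Sunday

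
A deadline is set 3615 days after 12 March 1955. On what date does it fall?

+366 (one year; includes Feb 29, 1956) → Mar 12, 1956 (3249 left).
+365 (one year) → Mar 12, 1957 (2884 left).
+365 (one year) → Mar 12, 1958 (2519 left).
+365 (one year) → Mar 12, 1959 (2154 left).
+366 (one year; includes Feb 29, 1960) → Mar 12, 1960 (1788 left).
+365 (one year) → Mar 12, 1961 (1423 left).
+365 (one year) → Mar 12, 1962 (1058 left).
+365 (one year) → Mar 12, 1963 (693 left).
+366 (one year; includes Feb 29, 1964) → Mar 12, 1964 (327 left).
Mar has 31 days: +20 → Apr 1, 1964 (307 left).
Apr has 30 days: +30 → May 1, 1964 (277 left).
May has 31 days: +31 → Jun 1, 1964 (246 left).
Jun has 30 days: +30 → Jul 1, 1964 (216 left).
Jul has 31 days: +31 → Aug 1, 1964 (185 left).
Aug has 31 days: +31 → Sep 1, 1964 (154 left).
Sep has 30 days: +30 → Oct 1, 1964 (124 left).
Oct has 31 days: +31 → Nov 1, 1964 (93 left).
Nov has 30 days: +30 → Dec 1, 1964 (63 left).
Dec has 31 days: +31 → Jan 1, 1965 (32 left).
Jan has 31 days: +31 → Feb 1, 1965 (1 left).
+1 → Feb 2, 1965.

February 2, 1965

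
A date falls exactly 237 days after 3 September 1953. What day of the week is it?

Wednesday

Sep 3, 1953 is a Thursday.
237 mod 7 = 6, so 237 days after a Thursday is Thursday + 6 = Wednesday.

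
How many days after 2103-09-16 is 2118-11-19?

5543

Sep 16, 2103 → Sep 16, 2104: 366 days (Feb 29, 2104 is in that span).
Sep 16, 2104 → Sep 16, 2105: 365 days.
Sep 16, 2105 → Sep 16, 2106: 365 days.
Sep 16, 2106 → Sep 16, 2107: 365 days.
Sep 16, 2107 → Sep 16, 2108: 366 days (Feb 29, 2108 is in that span).
Sep 16, 2108 → Sep 16, 2109: 365 days.
Sep 16, 2109 → Sep 16, 2110: 365 days.
Sep 16, 2110 → Sep 16, 2111: 365 days.
Sep 16, 2111 → Sep 16, 2112: 366 days (Feb 29, 2112 is in that span).
Sep 16, 2112 → Sep 16, 2113: 365 days.
Sep 16, 2113 → Sep 16, 2114: 365 days.
Sep 16, 2114 → Sep 16, 2115: 365 days.
Sep 16, 2115 → Sep 16, 2116: 366 days (Feb 29, 2116 is in that span).
Sep 16, 2116 → Sep 16, 2117: 365 days.
Sep 16, 2117 → Sep 16, 2118: 365 days.
Sep 16, 2118 → Oct 16, 2118: 30 days (September has 30).
Oct 16, 2118 → Nov 16, 2118: 31 days (October has 31).
Nov 16, 2118 → Nov 19, 2118: 3 days.
Total: 5543 days.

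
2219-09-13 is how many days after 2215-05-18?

1579

May 18, 2215 → May 18, 2216: 366 days (Feb 29, 2216 is in that span).
May 18, 2216 → May 18, 2217: 365 days.
May 18, 2217 → May 18, 2218: 365 days.
May 18, 2218 → May 18, 2219: 365 days.
May 18, 2219 → Jun 18, 2219: 31 days (May has 31).
Jun 18, 2219 → Jul 18, 2219: 30 days (June has 30).
Jul 18, 2219 → Aug 18, 2219: 31 days (July has 31).
Aug 18, 2219 → Sep 13, 2219: 26 days.
Total: 1579 days.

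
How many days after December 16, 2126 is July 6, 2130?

Dec 16, 2126 → Dec 16, 2127: 365 days.
Dec 16, 2127 → Dec 16, 2128: 366 days (Feb 29, 2128 is in that span).
Dec 16, 2128 → Dec 16, 2129: 365 days.
Dec 16, 2129 → Jan 16, 2130: 31 days (December has 31).
Jan 16, 2130 → Feb 16, 2130: 31 days (January has 31).
Feb 16, 2130 → Mar 16, 2130: 28 days (February has 28).
Mar 16, 2130 → Apr 16, 2130: 31 days (March has 31).
Apr 16, 2130 → May 16, 2130: 30 days (April has 30).
May 16, 2130 → Jun 16, 2130: 31 days (May has 31).
Jun 16, 2130 → Jul 6, 2130: 20 days.
Total: 1298 days.

1298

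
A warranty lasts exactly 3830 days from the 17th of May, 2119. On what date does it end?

November 10, 2129

+366 (one year; includes Feb 29, 2120) → May 17, 2120 (3464 left).
+365 (one year) → May 17, 2121 (3099 left).
+365 (one year) → May 17, 2122 (2734 left).
+365 (one year) → May 17, 2123 (2369 left).
+366 (one year; includes Feb 29, 2124) → May 17, 2124 (2003 left).
+365 (one year) → May 17, 2125 (1638 left).
+365 (one year) → May 17, 2126 (1273 left).
+365 (one year) → May 17, 2127 (908 left).
+366 (one year; includes Feb 29, 2128) → May 17, 2128 (542 left).
+365 (one year) → May 17, 2129 (177 left).
May has 31 days: +15 → Jun 1, 2129 (162 left).
Jun has 30 days: +30 → Jul 1, 2129 (132 left).
Jul has 31 days: +31 → Aug 1, 2129 (101 left).
Aug has 31 days: +31 → Sep 1, 2129 (70 left).
Sep has 30 days: +30 → Oct 1, 2129 (40 left).
Oct has 31 days: +31 → Nov 1, 2129 (9 left).
+9 → Nov 10, 2129.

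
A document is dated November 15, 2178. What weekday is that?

January 1, 2178 is a Thursday.
Jan 1, 2178 → Feb 1, 2178: 31 days (January has 31).
Feb 1, 2178 → Mar 1, 2178: 28 days (February has 28).
Mar 1, 2178 → Apr 1, 2178: 31 days (March has 31).
Apr 1, 2178 → May 1, 2178: 30 days (April has 30).
May 1, 2178 → Jun 1, 2178: 31 days (May has 31).
Jun 1, 2178 → Jul 1, 2178: 30 days (June has 30).
Jul 1, 2178 → Aug 1, 2178: 31 days (July has 31).
Aug 1, 2178 → Sep 1, 2178: 31 days (August has 31).
Sep 1, 2178 → Oct 1, 2178: 30 days (September has 30).
Oct 1, 2178 → Nov 1, 2178: 31 days (October has 31).
Nov 1, 2178 → Nov 15, 2178: 14 days.
Total: 318 days.
318 mod 7 = 3, so Thursday + 3 = Sunday.

Sunday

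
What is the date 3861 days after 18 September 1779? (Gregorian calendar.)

April 14, 1790

+366 (one year; includes Feb 29, 1780) → Sep 18, 1780 (3495 left).
+365 (one year) → Sep 18, 1781 (3130 left).
+365 (one year) → Sep 18, 1782 (2765 left).
+365 (one year) → Sep 18, 1783 (2400 left).
+366 (one year; includes Feb 29, 1784) → Sep 18, 1784 (2034 left).
+365 (one year) → Sep 18, 1785 (1669 left).
+365 (one year) → Sep 18, 1786 (1304 left).
+365 (one year) → Sep 18, 1787 (939 left).
+366 (one year; includes Feb 29, 1788) → Sep 18, 1788 (573 left).
+365 (one year) → Sep 18, 1789 (208 left).
Sep has 30 days: +13 → Oct 1, 1789 (195 left).
Oct has 31 days: +31 → Nov 1, 1789 (164 left).
Nov has 30 days: +30 → Dec 1, 1789 (134 left).
Dec has 31 days: +31 → Jan 1, 1790 (103 left).
Jan has 31 days: +31 → Feb 1, 1790 (72 left).
Feb has 28 days: +28 → Mar 1, 1790 (44 left).
Mar has 31 days: +31 → Apr 1, 1790 (13 left).
+13 → Apr 14, 1790.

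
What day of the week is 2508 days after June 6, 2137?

Jun 6, 2137 is a Thursday.
2508 mod 7 = 2, so 2508 days after a Thursday is Thursday + 2 = Saturday.

Saturday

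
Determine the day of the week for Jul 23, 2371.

Friday

Doomsday rule: the anchor day for the 2300s is Wednesday. For year 71: 71÷12 = 5 r 11, and 11÷4 = 2, so 5+11+2 = 18.
Wednesday + 18 ≡ Sunday — that's 2371's doomsday.
In July the doomsday date is Jul 11.
Jul 23 is 12 days after Jul 11; 12 mod 7 = 5, so Sunday + 5 = Friday.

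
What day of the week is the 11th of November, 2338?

Friday

Doomsday rule: the anchor day for the 2300s is Wednesday. For year 38: 38÷12 = 3 r 2, and 2÷4 = 0, so 3+2+0 = 5.
Wednesday + 5 ≡ Monday — that's 2338's doomsday.
In November the doomsday date is Nov 7.
Nov 11 is 4 days after Nov 7; 4 mod 7 = 4, so Monday + 4 = Friday.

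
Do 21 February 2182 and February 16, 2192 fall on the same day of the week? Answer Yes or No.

Yes

From Feb 21, 2182 to Feb 16, 2192 is 3647 days.
3647 mod 7 = 0, so they are the same weekday.
(Feb 21, 2182 is a Thursday; Feb 16, 2192 is a Thursday.)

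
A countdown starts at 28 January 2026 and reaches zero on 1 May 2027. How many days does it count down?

458

Jan 28, 2026 → Jan 28, 2027: 365 days.
Jan 28, 2027 → Feb 28, 2027: 31 days (January has 31).
Feb 28, 2027 → Mar 28, 2027: 28 days (February has 28).
Mar 28, 2027 → Apr 28, 2027: 31 days (March has 31).
Apr 28, 2027 → May 1, 2027: 3 days.
Total: 458 days.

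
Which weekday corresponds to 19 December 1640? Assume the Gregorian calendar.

Wednesday

Doomsday rule: the anchor day for the 1600s is Tuesday. For year 40: 40÷12 = 3 r 4, and 4÷4 = 1, so 3+4+1 = 8.
Tuesday + 8 ≡ Wednesday — that's 1640's doomsday.
In December the doomsday date is Dec 12.
Dec 19 is 7 days after Dec 12; 7 mod 7 = 0, so Wednesday + 0 = Wednesday.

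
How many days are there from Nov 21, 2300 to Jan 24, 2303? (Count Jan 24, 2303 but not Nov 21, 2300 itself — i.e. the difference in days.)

Nov 21, 2300 → Nov 21, 2301: 365 days.
Nov 21, 2301 → Nov 21, 2302: 365 days.
Nov 21, 2302 → Dec 21, 2302: 30 days (November has 30).
Dec 21, 2302 → Jan 21, 2303: 31 days (December has 31).
Jan 21, 2303 → Jan 24, 2303: 3 days.
Total: 794 days.

794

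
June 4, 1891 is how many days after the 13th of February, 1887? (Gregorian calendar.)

1572

Feb 13, 1887 → Feb 13, 1888: 365 days.
Feb 13, 1888 → Feb 13, 1889: 366 days (Feb 29, 1888 is in that span).
Feb 13, 1889 → Feb 13, 1890: 365 days.
Feb 13, 1890 → Feb 13, 1891: 365 days.
Feb 13, 1891 → Mar 13, 1891: 28 days (February has 28).
Mar 13, 1891 → Apr 13, 1891: 31 days (March has 31).
Apr 13, 1891 → May 13, 1891: 30 days (April has 30).
May 13, 1891 → Jun 4, 1891: 22 days.
Total: 1572 days.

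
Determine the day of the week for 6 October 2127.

Monday

Doomsday rule: the anchor day for the 2100s is Sunday. For year 27: 27÷12 = 2 r 3, and 3÷4 = 0, so 2+3+0 = 5.
Sunday + 5 ≡ Friday — that's 2127's doomsday.
In October the doomsday date is Oct 10.
Oct 6 is 4 days before Oct 10; 4 mod 7 = 4, so Friday − 4 = Monday.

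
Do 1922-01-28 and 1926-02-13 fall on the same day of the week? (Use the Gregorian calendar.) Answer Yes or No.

From Jan 28, 1922 to Feb 13, 1926 is 1477 days.
1477 mod 7 = 0, so they are the same weekday.
(Jan 28, 1922 is a Saturday; Feb 13, 1926 is a Saturday.)

Yes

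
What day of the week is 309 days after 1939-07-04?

First find the weekday of Jul 4, 1939. Doomsday rule: the anchor day for the 1900s is Wednesday. For year 39: 39÷12 = 3 r 3, and 3÷4 = 0, so 3+3+0 = 6.
Wednesday + 6 ≡ Tuesday — that's 1939's doomsday.
In July the doomsday date is Jul 11.
Jul 4 is 7 days before Jul 11; 7 mod 7 = 0, so Tuesday − 0 = Tuesday.
309 mod 7 = 1, so 309 days after a Tuesday is Tuesday + 1 = Wednesday.

Wednesday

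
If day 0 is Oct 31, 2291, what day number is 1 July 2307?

5721

Oct 31, 2291 → Oct 31, 2292: 366 days (Feb 29, 2292 is in that span).
Oct 31, 2292 → Oct 31, 2293: 365 days.
Oct 31, 2293 → Oct 31, 2294: 365 days.
Oct 31, 2294 → Oct 31, 2295: 365 days.
Oct 31, 2295 → Oct 31, 2296: 366 days (Feb 29, 2296 is in that span).
Oct 31, 2296 → Oct 31, 2297: 365 days.
Oct 31, 2297 → Oct 31, 2298: 365 days.
Oct 31, 2298 → Oct 31, 2299: 365 days.
Oct 31, 2299 → Oct 31, 2300: 365 days.
Oct 31, 2300 → Oct 31, 2301: 365 days.
Oct 31, 2301 → Oct 31, 2302: 365 days.
Oct 31, 2302 → Oct 31, 2303: 365 days.
Oct 31, 2303 → Oct 31, 2304: 366 days (Feb 29, 2304 is in that span).
Oct 31, 2304 → Oct 31, 2305: 365 days.
Oct 31, 2305 → Oct 31, 2306: 365 days.
Oct 31, 2306 → Nov 30, 2306: 30 days (October has 31).
Nov 30, 2306 → Dec 30, 2306: 30 days (November has 30).
Dec 30, 2306 → Jan 30, 2307: 31 days (December has 31).
Jan 30, 2307 → Feb 28, 2307: 29 days (January has 31).
Feb 28, 2307 → Mar 28, 2307: 28 days (February has 28).
Mar 28, 2307 → Apr 28, 2307: 31 days (March has 31).
Apr 28, 2307 → May 28, 2307: 30 days (April has 30).
May 28, 2307 → Jun 28, 2307: 31 days (May has 31).
Jun 28, 2307 → Jul 1, 2307: 3 days.
Total: 5721 days.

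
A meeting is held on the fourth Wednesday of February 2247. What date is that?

February 24, 2247

February 1, 2247 is a Monday.
The first Wednesday is therefore February 3 (2 days later).
The fourth Wednesday is 3 + 3×7 = February 24.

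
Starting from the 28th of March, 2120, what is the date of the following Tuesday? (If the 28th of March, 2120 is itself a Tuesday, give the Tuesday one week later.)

Mar 28, 2120 is a Thursday.
From Thursday to the next Tuesday is 5 days.
Mar 28, 2120 + 5 = Apr 2, 2120.

April 2, 2120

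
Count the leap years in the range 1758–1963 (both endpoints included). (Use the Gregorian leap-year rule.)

Multiples of 4 in [1758,1963]: 51.
Of those, multiples of 100: 2 (not leap unless ÷400).
Multiples of 400: 0.
Leap years = 51 − 2 + 0 = 49.

49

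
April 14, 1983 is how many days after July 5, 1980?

1013

Jul 5, 1980 → Jul 5, 1981: 365 days.
Jul 5, 1981 → Jul 5, 1982: 365 days.
Jul 5, 1982 → Aug 5, 1982: 31 days (July has 31).
Aug 5, 1982 → Sep 5, 1982: 31 days (August has 31).
Sep 5, 1982 → Oct 5, 1982: 30 days (September has 30).
Oct 5, 1982 → Nov 5, 1982: 31 days (October has 31).
Nov 5, 1982 → Dec 5, 1982: 30 days (November has 30).
Dec 5, 1982 → Jan 5, 1983: 31 days (December has 31).
Jan 5, 1983 → Feb 5, 1983: 31 days (January has 31).
Feb 5, 1983 → Mar 5, 1983: 28 days (February has 28).
Mar 5, 1983 → Apr 5, 1983: 31 days (March has 31).
Apr 5, 1983 → Apr 14, 1983: 9 days.
Total: 1013 days.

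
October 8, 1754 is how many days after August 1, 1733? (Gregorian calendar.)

Aug 1, 1733 → Aug 1, 1734: 365 days.
Aug 1, 1734 → Aug 1, 1735: 365 days.
Aug 1, 1735 → Aug 1, 1736: 366 days (Feb 29, 1736 is in that span).
Aug 1, 1736 → Aug 1, 1737: 365 days.
Aug 1, 1737 → Aug 1, 1738: 365 days.
Aug 1, 1738 → Aug 1, 1739: 365 days.
Aug 1, 1739 → Aug 1, 1740: 366 days (Feb 29, 1740 is in that span).
Aug 1, 1740 → Aug 1, 1741: 365 days.
Aug 1, 1741 → Aug 1, 1742: 365 days.
Aug 1, 1742 → Aug 1, 1743: 365 days.
Aug 1, 1743 → Aug 1, 1744: 366 days (Feb 29, 1744 is in that span).
Aug 1, 1744 → Aug 1, 1745: 365 days.
Aug 1, 1745 → Aug 1, 1746: 365 days.
Aug 1, 1746 → Aug 1, 1747: 365 days.
Aug 1, 1747 → Aug 1, 1748: 366 days (Feb 29, 1748 is in that span).
Aug 1, 1748 → Aug 1, 1749: 365 days.
Aug 1, 1749 → Aug 1, 1750: 365 days.
Aug 1, 1750 → Aug 1, 1751: 365 days.
Aug 1, 1751 → Aug 1, 1752: 366 days (Feb 29, 1752 is in that span).
Aug 1, 1752 → Aug 1, 1753: 365 days.
Aug 1, 1753 → Aug 1, 1754: 365 days.
Aug 1, 1754 → Sep 1, 1754: 31 days (August has 31).
Sep 1, 1754 → Oct 1, 1754: 30 days (September has 30).
Oct 1, 1754 → Oct 8, 1754: 7 days.
Total: 7738 days.

7738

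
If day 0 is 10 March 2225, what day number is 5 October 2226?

574

Mar 10, 2225 → Mar 10, 2226: 365 days.
Mar 10, 2226 → Apr 10, 2226: 31 days (March has 31).
Apr 10, 2226 → May 10, 2226: 30 days (April has 30).
May 10, 2226 → Jun 10, 2226: 31 days (May has 31).
Jun 10, 2226 → Jul 10, 2226: 30 days (June has 30).
Jul 10, 2226 → Aug 10, 2226: 31 days (July has 31).
Aug 10, 2226 → Sep 10, 2226: 31 days (August has 31).
Sep 10, 2226 → Oct 5, 2226: 25 days.
Total: 574 days.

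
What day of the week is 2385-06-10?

Doomsday rule: the anchor day for the 2300s is Wednesday. For year 85: 85÷12 = 7 r 1, and 1÷4 = 0, so 7+1+0 = 8.
Wednesday + 8 ≡ Thursday — that's 2385's doomsday.
In June the doomsday date is Jun 6.
Jun 10 is 4 days after Jun 6; 4 mod 7 = 4, so Thursday + 4 = Monday.

Monday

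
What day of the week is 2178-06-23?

Tuesday

Doomsday rule: the anchor day for the 2100s is Sunday. For year 78: 78÷12 = 6 r 6, and 6÷4 = 1, so 6+6+1 = 13.
Sunday + 13 ≡ Saturday — that's 2178's doomsday.
In June the doomsday date is Jun 6.
Jun 23 is 17 days after Jun 6; 17 mod 7 = 3, so Saturday + 3 = Tuesday.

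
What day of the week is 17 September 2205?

Tuesday

January 1, 2205 is a Tuesday.
Jan 1, 2205 → Feb 1, 2205: 31 days (January has 31).
Feb 1, 2205 → Mar 1, 2205: 28 days (February has 28).
Mar 1, 2205 → Apr 1, 2205: 31 days (March has 31).
Apr 1, 2205 → May 1, 2205: 30 days (April has 30).
May 1, 2205 → Jun 1, 2205: 31 days (May has 31).
Jun 1, 2205 → Jul 1, 2205: 30 days (June has 30).
Jul 1, 2205 → Aug 1, 2205: 31 days (July has 31).
Aug 1, 2205 → Sep 1, 2205: 31 days (August has 31).
Sep 1, 2205 → Sep 17, 2205: 16 days.
Total: 259 days.
259 mod 7 = 0, so Tuesday + 0 = Tuesday.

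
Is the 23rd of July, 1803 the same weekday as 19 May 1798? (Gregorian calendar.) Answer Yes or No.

From May 19, 1798 to Jul 23, 1803 is 1890 days.
1890 mod 7 = 0, so they are the same weekday.
(May 19, 1798 is a Saturday; Jul 23, 1803 is a Saturday.)

Yes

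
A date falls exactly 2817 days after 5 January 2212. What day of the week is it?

Wednesday

Jan 5, 2212 is a Sunday.
2817 mod 7 = 3, so 2817 days after a Sunday is Sunday + 3 = Wednesday.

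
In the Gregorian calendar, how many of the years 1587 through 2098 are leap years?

125

Multiples of 4 in [1587,2098]: 128.
Of those, multiples of 100: 5 (not leap unless ÷400).
Multiples of 400: 2.
Leap years = 128 − 5 + 2 = 125.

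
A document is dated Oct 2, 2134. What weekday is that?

Doomsday rule: the anchor day for the 2100s is Sunday. For year 34: 34÷12 = 2 r 10, and 10÷4 = 2, so 2+10+2 = 14.
Sunday + 14 ≡ Sunday — that's 2134's doomsday.
In October the doomsday date is Oct 10.
Oct 2 is 8 days before Oct 10; 8 mod 7 = 1, so Sunday − 1 = Saturday.

Saturday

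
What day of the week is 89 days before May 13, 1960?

First find the weekday of May 13, 1960. Doomsday rule: the anchor day for the 1900s is Wednesday. For year 60: 60÷12 = 5 r 0, and 0÷4 = 0, so 5+0+0 = 5.
Wednesday + 5 ≡ Monday — that's 1960's doomsday.
In May the doomsday date is May 9.
May 13 is 4 days after May 9; 4 mod 7 = 4, so Monday + 4 = Friday.
89 mod 7 = 5, so 89 days before a Friday is Friday − 5 = Sunday.

Sunday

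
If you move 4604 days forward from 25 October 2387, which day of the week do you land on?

Oct 25, 2387 is a Sunday.
4604 mod 7 = 5, so 4604 days after a Sunday is Sunday + 5 = Friday.

Friday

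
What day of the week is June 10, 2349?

Friday

Doomsday rule: the anchor day for the 2300s is Wednesday. For year 49: 49÷12 = 4 r 1, and 1÷4 = 0, so 4+1+0 = 5.
Wednesday + 5 ≡ Monday — that's 2349's doomsday.
In June the doomsday date is Jun 6.
Jun 10 is 4 days after Jun 6; 4 mod 7 = 4, so Monday + 4 = Friday.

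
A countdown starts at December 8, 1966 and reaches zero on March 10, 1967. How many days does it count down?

Dec 8, 1966 → Jan 8, 1967: 31 days (December has 31).
Jan 8, 1967 → Feb 8, 1967: 31 days (January has 31).
Feb 8, 1967 → Mar 8, 1967: 28 days (February has 28).
Mar 8, 1967 → Mar 10, 1967: 2 days.
Total: 92 days.

92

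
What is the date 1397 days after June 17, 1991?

April 14, 1995

+366 (one year; includes Feb 29, 1992) → Jun 17, 1992 (1031 left).
+365 (one year) → Jun 17, 1993 (666 left).
+365 (one year) → Jun 17, 1994 (301 left).
Jun has 30 days: +14 → Jul 1, 1994 (287 left).
Jul has 31 days: +31 → Aug 1, 1994 (256 left).
Aug has 31 days: +31 → Sep 1, 1994 (225 left).
Sep has 30 days: +30 → Oct 1, 1994 (195 left).
Oct has 31 days: +31 → Nov 1, 1994 (164 left).
Nov has 30 days: +30 → Dec 1, 1994 (134 left).
Dec has 31 days: +31 → Jan 1, 1995 (103 left).
Jan has 31 days: +31 → Feb 1, 1995 (72 left).
Feb has 28 days: +28 → Mar 1, 1995 (44 left).
Mar has 31 days: +31 → Apr 1, 1995 (13 left).
+13 → Apr 14, 1995.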